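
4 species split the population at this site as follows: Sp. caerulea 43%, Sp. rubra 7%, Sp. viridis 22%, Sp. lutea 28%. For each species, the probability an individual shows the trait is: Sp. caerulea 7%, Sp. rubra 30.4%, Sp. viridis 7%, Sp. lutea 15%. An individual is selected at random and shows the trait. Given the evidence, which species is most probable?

Sp. lutea

By Bayes' rule, posterior ∝ prior × likelihood:
  Sp. caerulea: 0.43 × 0.07 = 0.0301
  Sp. rubra: 0.07 × 0.304 = 0.02128
  Sp. viridis: 0.22 × 0.07 = 0.0154
  Sp. lutea: 0.28 × 0.15 = 0.042
Sum = 0.10878.
Largest term belongs to Sp. lutea, so Sp. lutea is most probable.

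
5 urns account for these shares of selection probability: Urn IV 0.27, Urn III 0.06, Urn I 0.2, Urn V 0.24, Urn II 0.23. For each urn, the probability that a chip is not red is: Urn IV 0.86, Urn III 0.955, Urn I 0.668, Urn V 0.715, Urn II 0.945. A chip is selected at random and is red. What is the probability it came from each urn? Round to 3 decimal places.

Urn IV 0.201, Urn III 0.014, Urn I 0.353, Urn V 0.364, Urn II 0.067

Taking complements, P(red | each) = Urn IV 0.14, Urn III 0.045, Urn I 0.332, Urn V 0.285, Urn II 0.055.
Prior × likelihood for each hypothesis:
  Urn IV: 0.27 × 0.14 = 0.0378
  Urn III: 0.06 × 0.045 = 0.0027
  Urn I: 0.2 × 0.332 = 0.0664
  Urn V: 0.24 × 0.285 = 0.0684
  Urn II: 0.23 × 0.055 = 0.01265
Normalizing constant = 0.18795.
P(Urn IV | red) = 0.0378/0.18795 ≈ 0.201
P(Urn III | red) = 0.0027/0.18795 ≈ 0.014
P(Urn I | red) = 0.0664/0.18795 ≈ 0.353
P(Urn V | red) = 0.0684/0.18795 ≈ 0.364
P(Urn II | red) = 0.01265/0.18795 ≈ 0.067
(Check: 0.201+0.014+0.353+0.364+0.067 = 0.999.)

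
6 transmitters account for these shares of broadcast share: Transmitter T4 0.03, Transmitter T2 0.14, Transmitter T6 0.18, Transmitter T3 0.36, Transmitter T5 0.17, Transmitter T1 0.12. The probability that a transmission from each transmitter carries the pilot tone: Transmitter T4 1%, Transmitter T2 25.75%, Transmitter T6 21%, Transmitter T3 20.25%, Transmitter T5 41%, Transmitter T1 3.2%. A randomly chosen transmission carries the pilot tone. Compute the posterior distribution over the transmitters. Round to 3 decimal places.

Transmitter T4 0.001, Transmitter T2 0.163, Transmitter T6 0.171, Transmitter T3 0.330, Transmitter T5 0.316, Transmitter T1 0.017

Compute prior × likelihood for every hypothesis:
  Transmitter T4: 0.03 × 0.01 = 0.0003
  Transmitter T2: 0.14 × 0.2575 = 0.03605
  Transmitter T6: 0.18 × 0.21 = 0.0378
  Transmitter T3: 0.36 × 0.2025 = 0.0729
  Transmitter T5: 0.17 × 0.41 = 0.0697
  Transmitter T1: 0.12 × 0.032 = 0.00384
Normalizing constant = 0.22059.
P(Transmitter T4 | pilot) = 0.0003/0.22059 ≈ 0.001
P(Transmitter T2 | pilot) = 0.03605/0.22059 ≈ 0.163
P(Transmitter T6 | pilot) = 0.0378/0.22059 ≈ 0.171
P(Transmitter T3 | pilot) = 0.0729/0.22059 ≈ 0.330
P(Transmitter T5 | pilot) = 0.0697/0.22059 ≈ 0.316
P(Transmitter T1 | pilot) = 0.00384/0.22059 ≈ 0.017
(Check: 0.001+0.163+0.171+0.330+0.316+0.017 = 0.998.)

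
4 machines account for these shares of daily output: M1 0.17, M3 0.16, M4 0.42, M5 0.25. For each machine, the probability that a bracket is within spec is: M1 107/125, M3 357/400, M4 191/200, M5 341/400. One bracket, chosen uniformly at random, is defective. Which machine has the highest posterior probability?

M5

Taking complements, P(defective | each) = M1 0.144, M3 0.1075, M4 0.045, M5 0.1475.
Unnormalized posteriors (prior × likelihood):
  M1: 0.17 × 0.144 = 0.02448
  M3: 0.16 × 0.1075 = 0.0172
  M4: 0.42 × 0.045 = 0.0189
  M5: 0.25 × 0.1475 = 0.036875
Normalizing constant = 0.097455.
Largest term belongs to M5, so M5 is most probable.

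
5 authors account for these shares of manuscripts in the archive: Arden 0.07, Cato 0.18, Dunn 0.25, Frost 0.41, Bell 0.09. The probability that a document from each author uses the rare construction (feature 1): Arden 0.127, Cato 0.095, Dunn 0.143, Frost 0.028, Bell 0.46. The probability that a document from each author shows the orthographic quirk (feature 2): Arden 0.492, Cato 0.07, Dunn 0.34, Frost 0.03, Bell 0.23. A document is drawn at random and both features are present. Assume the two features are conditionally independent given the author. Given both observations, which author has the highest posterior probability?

Compute prior × likelihood for every hypothesis:
  Arden: 0.07 × 0.127 × 0.492 = 0.00437388
  Cato: 0.18 × 0.095 × 0.07 = 0.001197
  Dunn: 0.25 × 0.143 × 0.34 = 0.012155
  Frost: 0.41 × 0.028 × 0.03 = 0.0003444
  Bell: 0.09 × 0.46 × 0.23 = 0.009522
Total = 0.02759228.
Largest term belongs to Dunn, so Dunn is most probable.

Dunn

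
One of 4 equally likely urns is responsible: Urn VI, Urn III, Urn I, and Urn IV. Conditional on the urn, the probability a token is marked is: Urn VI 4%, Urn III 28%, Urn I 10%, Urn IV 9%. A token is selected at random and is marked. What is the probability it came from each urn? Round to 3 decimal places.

With a uniform prior (1/4 each), posterior ∝ likelihood:
  Urn VI: 0.04
  Urn III: 0.28
  Urn I: 0.1
  Urn IV: 0.09
Total = 0.51.
P(Urn VI | marked) = 0.04/0.51 ≈ 0.078
P(Urn III | marked) = 0.28/0.51 ≈ 0.549
P(Urn I | marked) = 0.1/0.51 ≈ 0.196
P(Urn IV | marked) = 0.09/0.51 ≈ 0.176

Urn VI 0.078, Urn III 0.549, Urn I 0.196, Urn IV 0.176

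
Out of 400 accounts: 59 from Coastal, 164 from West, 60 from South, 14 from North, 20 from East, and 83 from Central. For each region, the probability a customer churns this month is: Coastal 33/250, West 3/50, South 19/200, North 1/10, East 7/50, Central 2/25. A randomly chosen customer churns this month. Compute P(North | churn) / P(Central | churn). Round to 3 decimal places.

0.211

By Bayes' rule, posterior ∝ prior × likelihood:
  Coastal: 0.1475 × 0.132 = 0.01947
  West: 0.41 × 0.06 = 0.0246
  South: 0.15 × 0.095 = 0.01425
  North: 0.035 × 0.1 = 0.0035
  East: 0.05 × 0.14 = 0.007
  Central: 0.2075 × 0.08 = 0.0166
Total = 0.08542.
The ratio is 0.0035 / 0.0166 (the normalizer cancels) = 0.211.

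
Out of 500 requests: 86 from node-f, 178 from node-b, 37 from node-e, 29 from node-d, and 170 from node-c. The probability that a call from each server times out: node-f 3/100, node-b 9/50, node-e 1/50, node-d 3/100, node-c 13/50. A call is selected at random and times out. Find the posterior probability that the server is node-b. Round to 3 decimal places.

0.398

Prior × likelihood for each hypothesis:
  node-f: 0.172 × 0.03 = 0.00516
  node-b: 0.356 × 0.18 = 0.06408
  node-e: 0.074 × 0.02 = 0.00148
  node-d: 0.058 × 0.03 = 0.00174
  node-c: 0.34 × 0.26 = 0.0884
Normalizing constant = 0.16086.
P(node-b | evidence) = 0.06408 / 0.16086 ≈ 0.398.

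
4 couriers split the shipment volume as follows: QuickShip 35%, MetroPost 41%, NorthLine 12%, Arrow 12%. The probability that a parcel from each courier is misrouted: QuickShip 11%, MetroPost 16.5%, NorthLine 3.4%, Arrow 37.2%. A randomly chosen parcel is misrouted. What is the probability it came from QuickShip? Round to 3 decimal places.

Prior × likelihood for each hypothesis:
  QuickShip: 0.35 × 0.11 = 0.0385
  MetroPost: 0.41 × 0.165 = 0.06765
  NorthLine: 0.12 × 0.034 = 0.00408
  Arrow: 0.12 × 0.372 = 0.04464
Sum = 0.15487.
P(QuickShip | evidence) = 0.0385 / 0.15487 ≈ 0.249.

0.249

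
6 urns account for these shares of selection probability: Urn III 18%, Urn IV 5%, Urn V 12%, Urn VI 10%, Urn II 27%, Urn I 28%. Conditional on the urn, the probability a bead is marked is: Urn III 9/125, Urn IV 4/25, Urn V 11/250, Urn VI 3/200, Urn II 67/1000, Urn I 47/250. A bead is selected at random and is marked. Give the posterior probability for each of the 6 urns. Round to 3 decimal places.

Prior × likelihood for each hypothesis:
  Urn III: 0.18 × 0.072 = 0.01296
  Urn IV: 0.05 × 0.16 = 0.008
  Urn V: 0.12 × 0.044 = 0.00528
  Urn VI: 0.1 × 0.015 = 0.0015
  Urn II: 0.27 × 0.067 = 0.01809
  Urn I: 0.28 × 0.188 = 0.05264
Sum = 0.09847.
P(Urn III | marked) = 0.01296/0.09847 ≈ 0.132
P(Urn IV | marked) = 0.008/0.09847 ≈ 0.081
P(Urn V | marked) = 0.00528/0.09847 ≈ 0.054
P(Urn VI | marked) = 0.0015/0.09847 ≈ 0.015
P(Urn II | marked) = 0.01809/0.09847 ≈ 0.184
P(Urn I | marked) = 0.05264/0.09847 ≈ 0.535

Urn III 0.132, Urn IV 0.081, Urn V 0.054, Urn VI 0.015, Urn II 0.184, Urn I 0.535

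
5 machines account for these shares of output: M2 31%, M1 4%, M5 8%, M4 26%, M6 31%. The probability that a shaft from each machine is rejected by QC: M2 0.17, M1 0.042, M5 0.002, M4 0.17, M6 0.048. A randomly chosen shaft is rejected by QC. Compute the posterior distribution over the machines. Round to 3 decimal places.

By Bayes' rule, posterior ∝ prior × likelihood:
  M2: 0.31 × 0.17 = 0.0527
  M1: 0.04 × 0.042 = 0.00168
  M5: 0.08 × 0.002 = 0.00016
  M4: 0.26 × 0.17 = 0.0442
  M6: 0.31 × 0.048 = 0.01488
Total = 0.11362.
P(M2 | rejected) = 0.0527/0.11362 ≈ 0.464
P(M1 | rejected) = 0.00168/0.11362 ≈ 0.015
P(M5 | rejected) = 0.00016/0.11362 ≈ 0.001
P(M4 | rejected) = 0.0442/0.11362 ≈ 0.389
P(M6 | rejected) = 0.01488/0.11362 ≈ 0.131

M2 0.464, M1 0.015, M5 0.001, M4 0.389, M6 0.131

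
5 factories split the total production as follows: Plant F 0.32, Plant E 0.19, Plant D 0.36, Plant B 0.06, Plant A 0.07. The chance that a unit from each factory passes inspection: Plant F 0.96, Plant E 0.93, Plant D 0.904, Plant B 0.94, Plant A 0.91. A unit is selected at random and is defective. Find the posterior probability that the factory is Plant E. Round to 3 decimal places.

0.188

Taking complements, P(defective | each) = Plant F 0.04, Plant E 0.07, Plant D 0.096, Plant B 0.06, Plant A 0.09.
Compute prior × likelihood for every hypothesis:
  Plant F: 0.32 × 0.04 = 0.0128
  Plant E: 0.19 × 0.07 = 0.0133
  Plant D: 0.36 × 0.096 = 0.03456
  Plant B: 0.06 × 0.06 = 0.0036
  Plant A: 0.07 × 0.09 = 0.0063
Sum = 0.07056.
P(Plant E | evidence) = 0.0133 / 0.07056 ≈ 0.188.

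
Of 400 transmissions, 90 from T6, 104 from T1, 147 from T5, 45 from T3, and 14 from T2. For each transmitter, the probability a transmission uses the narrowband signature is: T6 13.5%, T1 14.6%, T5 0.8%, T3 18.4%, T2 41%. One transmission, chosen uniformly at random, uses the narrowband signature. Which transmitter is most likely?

Unnormalized posteriors (prior × likelihood):
  T6: 0.225 × 0.135 = 0.030375
  T1: 0.26 × 0.146 = 0.03796
  T5: 0.3675 × 0.008 = 0.00294
  T3: 0.1125 × 0.184 = 0.0207
  T2: 0.035 × 0.41 = 0.01435
Total = 0.106325.
Largest term belongs to T1, so T1 is most probable.

T1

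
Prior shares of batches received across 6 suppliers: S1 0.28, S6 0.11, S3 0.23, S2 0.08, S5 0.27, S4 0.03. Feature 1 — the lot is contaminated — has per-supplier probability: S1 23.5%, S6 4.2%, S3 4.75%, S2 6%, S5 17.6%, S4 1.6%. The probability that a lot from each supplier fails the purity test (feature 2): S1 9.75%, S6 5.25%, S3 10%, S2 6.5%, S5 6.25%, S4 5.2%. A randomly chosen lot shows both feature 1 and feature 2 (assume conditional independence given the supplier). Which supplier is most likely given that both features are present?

S1

Compute prior × likelihood for every hypothesis:
  S1: 0.28 × 0.235 × 0.0975 = 0.0064155
  S6: 0.11 × 0.042 × 0.0525 = 0.00024255
  S3: 0.23 × 0.0475 × 0.1 = 0.0010925
  S2: 0.08 × 0.06 × 0.065 = 0.000312
  S5: 0.27 × 0.176 × 0.0625 = 0.00297
  S4: 0.03 × 0.016 × 0.052 = 0.00002496
Normalizing constant = 0.01105751.
Largest term belongs to S1, so S1 is most probable.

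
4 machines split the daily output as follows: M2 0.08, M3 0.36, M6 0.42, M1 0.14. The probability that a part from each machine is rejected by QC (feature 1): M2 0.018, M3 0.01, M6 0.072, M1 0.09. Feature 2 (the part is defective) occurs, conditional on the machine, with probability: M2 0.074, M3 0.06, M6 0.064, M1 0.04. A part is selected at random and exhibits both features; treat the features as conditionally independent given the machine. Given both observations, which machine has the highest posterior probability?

M6

Unnormalized posteriors (prior × likelihood):
  M2: 0.08 × 0.018 × 0.074 = 0.00010656
  M3: 0.36 × 0.01 × 0.06 = 0.000216
  M6: 0.42 × 0.072 × 0.064 = 0.00193536
  M1: 0.14 × 0.09 × 0.04 = 0.000504
Normalizing constant = 0.00276192.
Largest term belongs to M6, so M6 is most probable.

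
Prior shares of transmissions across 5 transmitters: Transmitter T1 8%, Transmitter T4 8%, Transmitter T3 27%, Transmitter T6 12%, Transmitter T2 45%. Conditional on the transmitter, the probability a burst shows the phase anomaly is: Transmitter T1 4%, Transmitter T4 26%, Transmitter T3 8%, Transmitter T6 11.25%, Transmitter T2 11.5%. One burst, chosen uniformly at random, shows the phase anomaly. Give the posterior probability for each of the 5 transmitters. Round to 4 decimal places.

Transmitter T1 0.0289, Transmitter T4 0.1876, Transmitter T3 0.1949, Transmitter T6 0.1218, Transmitter T2 0.4668

Prior × likelihood for each hypothesis:
  Transmitter T1: 0.08 × 0.04 = 0.0032
  Transmitter T4: 0.08 × 0.26 = 0.0208
  Transmitter T3: 0.27 × 0.08 = 0.0216
  Transmitter T6: 0.12 × 0.1125 = 0.0135
  Transmitter T2: 0.45 × 0.115 = 0.05175
Total = 0.11085.
P(Transmitter T1 | anomaly) = 0.0032/0.11085 ≈ 0.0289
P(Transmitter T4 | anomaly) = 0.0208/0.11085 ≈ 0.1876
P(Transmitter T3 | anomaly) = 0.0216/0.11085 ≈ 0.1949
P(Transmitter T6 | anomaly) = 0.0135/0.11085 ≈ 0.1218
P(Transmitter T2 | anomaly) = 0.05175/0.11085 ≈ 0.4668
(Check: 0.0289+0.1876+0.1949+0.1218+0.4668 = 1.0000.)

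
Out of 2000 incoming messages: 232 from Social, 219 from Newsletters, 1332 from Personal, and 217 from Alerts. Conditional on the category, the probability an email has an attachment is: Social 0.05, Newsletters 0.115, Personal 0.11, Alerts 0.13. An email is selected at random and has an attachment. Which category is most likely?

By Bayes' rule, posterior ∝ prior × likelihood:
  Social: 0.116 × 0.05 = 0.0058
  Newsletters: 0.1095 × 0.115 = 0.0125925
  Personal: 0.666 × 0.11 = 0.07326
  Alerts: 0.1085 × 0.13 = 0.014105
Sum = 0.1057575.
Largest term belongs to Personal, so Personal is most probable.

Personal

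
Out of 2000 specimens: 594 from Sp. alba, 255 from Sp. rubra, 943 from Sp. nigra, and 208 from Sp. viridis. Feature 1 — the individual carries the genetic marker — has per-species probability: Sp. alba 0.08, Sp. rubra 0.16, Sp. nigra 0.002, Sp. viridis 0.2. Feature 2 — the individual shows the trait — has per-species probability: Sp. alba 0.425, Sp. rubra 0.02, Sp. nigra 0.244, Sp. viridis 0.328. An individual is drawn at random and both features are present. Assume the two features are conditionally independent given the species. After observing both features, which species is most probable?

Sp. alba

By Bayes' rule, posterior ∝ prior × likelihood:
  Sp. alba: 0.297 × 0.08 × 0.425 = 0.010098
  Sp. rubra: 0.1275 × 0.16 × 0.02 = 0.000408
  Sp. nigra: 0.4715 × 0.002 × 0.244 = 0.000230092
  Sp. viridis: 0.104 × 0.2 × 0.328 = 0.0068224
Total = 0.017558492.
Largest term belongs to Sp. alba, so Sp. alba is most probable.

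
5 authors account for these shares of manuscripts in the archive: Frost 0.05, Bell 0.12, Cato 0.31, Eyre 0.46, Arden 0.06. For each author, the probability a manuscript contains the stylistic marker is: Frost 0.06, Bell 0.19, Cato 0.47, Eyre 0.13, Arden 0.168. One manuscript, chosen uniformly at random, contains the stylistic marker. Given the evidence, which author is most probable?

Unnormalized posteriors (prior × likelihood):
  Frost: 0.05 × 0.06 = 0.003
  Bell: 0.12 × 0.19 = 0.0228
  Cato: 0.31 × 0.47 = 0.1457
  Eyre: 0.46 × 0.13 = 0.0598
  Arden: 0.06 × 0.168 = 0.01008
Sum = 0.24138.
Largest term belongs to Cato, so Cato is most probable.

Cato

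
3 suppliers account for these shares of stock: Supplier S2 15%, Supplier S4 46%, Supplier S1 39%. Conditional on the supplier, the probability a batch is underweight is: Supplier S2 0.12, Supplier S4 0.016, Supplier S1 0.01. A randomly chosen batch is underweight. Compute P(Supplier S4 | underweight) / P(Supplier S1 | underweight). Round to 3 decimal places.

1.887

Prior × likelihood for each hypothesis:
  Supplier S2: 0.15 × 0.12 = 0.018
  Supplier S4: 0.46 × 0.016 = 0.00736
  Supplier S1: 0.39 × 0.01 = 0.0039
Sum = 0.02926.
The ratio is 0.00736 / 0.0039 (the normalizer cancels) = 1.887.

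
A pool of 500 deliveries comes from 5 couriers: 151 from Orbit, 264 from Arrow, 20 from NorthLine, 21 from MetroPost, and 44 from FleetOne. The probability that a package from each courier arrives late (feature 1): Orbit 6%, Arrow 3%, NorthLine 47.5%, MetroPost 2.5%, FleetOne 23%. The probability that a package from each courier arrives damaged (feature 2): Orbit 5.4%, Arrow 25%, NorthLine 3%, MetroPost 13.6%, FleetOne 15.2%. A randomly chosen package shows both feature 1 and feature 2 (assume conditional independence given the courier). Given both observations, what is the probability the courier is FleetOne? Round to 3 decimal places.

0.352

Compute prior × likelihood for every hypothesis:
  Orbit: 0.302 × 0.06 × 0.054 = 0.00097848
  Arrow: 0.528 × 0.03 × 0.25 = 0.00396
  NorthLine: 0.04 × 0.475 × 0.03 = 0.00057
  MetroPost: 0.042 × 0.025 × 0.136 = 0.0001428
  FleetOne: 0.088 × 0.23 × 0.152 = 0.00307648
Normalizing constant = 0.00872776.
P(FleetOne | evidence) = 0.00307648 / 0.00872776 ≈ 0.352.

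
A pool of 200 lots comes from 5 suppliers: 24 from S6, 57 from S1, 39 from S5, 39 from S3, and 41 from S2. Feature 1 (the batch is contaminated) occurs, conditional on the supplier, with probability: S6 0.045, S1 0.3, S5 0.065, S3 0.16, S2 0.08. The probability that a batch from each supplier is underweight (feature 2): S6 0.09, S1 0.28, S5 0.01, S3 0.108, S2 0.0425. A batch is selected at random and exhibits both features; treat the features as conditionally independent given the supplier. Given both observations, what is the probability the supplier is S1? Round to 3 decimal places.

Prior × likelihood for each hypothesis:
  S6: 0.12 × 0.045 × 0.09 = 0.000486
  S1: 0.285 × 0.3 × 0.28 = 0.02394
  S5: 0.195 × 0.065 × 0.01 = 0.00012675
  S3: 0.195 × 0.16 × 0.108 = 0.0033696
  S2: 0.205 × 0.08 × 0.0425 = 0.000697
Normalizing constant = 0.02861935.
P(S1 | evidence) = 0.02394 / 0.02861935 ≈ 0.836.

0.836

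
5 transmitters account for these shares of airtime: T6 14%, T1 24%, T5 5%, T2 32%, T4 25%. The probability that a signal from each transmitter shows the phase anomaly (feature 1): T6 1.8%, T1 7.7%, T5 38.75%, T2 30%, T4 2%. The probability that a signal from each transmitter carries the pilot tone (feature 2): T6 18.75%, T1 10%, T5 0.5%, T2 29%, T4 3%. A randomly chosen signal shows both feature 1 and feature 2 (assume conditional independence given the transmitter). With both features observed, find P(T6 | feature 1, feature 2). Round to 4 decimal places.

0.0155

Compute prior × likelihood for every hypothesis:
  T6: 0.14 × 0.018 × 0.1875 = 0.0004725
  T1: 0.24 × 0.077 × 0.1 = 0.001848
  T5: 0.05 × 0.3875 × 0.005 = 0.000096875
  T2: 0.32 × 0.3 × 0.29 = 0.02784
  T4: 0.25 × 0.02 × 0.03 = 0.00015
Total = 0.030407375.
P(T6 | evidence) = 0.0004725 / 0.030407375 ≈ 0.0155.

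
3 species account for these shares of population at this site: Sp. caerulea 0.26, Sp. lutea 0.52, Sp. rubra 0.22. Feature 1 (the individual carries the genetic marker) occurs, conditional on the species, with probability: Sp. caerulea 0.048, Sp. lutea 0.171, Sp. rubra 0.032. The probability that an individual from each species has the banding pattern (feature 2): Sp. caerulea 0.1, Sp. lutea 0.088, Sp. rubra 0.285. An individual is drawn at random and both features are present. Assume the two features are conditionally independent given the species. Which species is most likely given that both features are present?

Prior × likelihood for each hypothesis:
  Sp. caerulea: 0.26 × 0.048 × 0.1 = 0.001248
  Sp. lutea: 0.52 × 0.171 × 0.088 = 0.00782496
  Sp. rubra: 0.22 × 0.032 × 0.285 = 0.0020064
Total = 0.01107936.
Largest term belongs to Sp. lutea, so Sp. lutea is most probable.

Sp. lutea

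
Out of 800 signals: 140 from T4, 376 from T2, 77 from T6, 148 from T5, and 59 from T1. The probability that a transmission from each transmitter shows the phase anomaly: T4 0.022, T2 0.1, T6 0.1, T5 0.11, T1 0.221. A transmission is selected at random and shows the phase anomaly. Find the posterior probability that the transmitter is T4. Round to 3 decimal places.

Prior × likelihood for each hypothesis:
  T4: 0.175 × 0.022 = 0.00385
  T2: 0.47 × 0.1 = 0.047
  T6: 0.09625 × 0.1 = 0.009625
  T5: 0.185 × 0.11 = 0.02035
  T1: 0.07375 × 0.221 = 0.01629875
Total = 0.09712375.
P(T4 | evidence) = 0.00385 / 0.09712375 ≈ 0.040.

0.040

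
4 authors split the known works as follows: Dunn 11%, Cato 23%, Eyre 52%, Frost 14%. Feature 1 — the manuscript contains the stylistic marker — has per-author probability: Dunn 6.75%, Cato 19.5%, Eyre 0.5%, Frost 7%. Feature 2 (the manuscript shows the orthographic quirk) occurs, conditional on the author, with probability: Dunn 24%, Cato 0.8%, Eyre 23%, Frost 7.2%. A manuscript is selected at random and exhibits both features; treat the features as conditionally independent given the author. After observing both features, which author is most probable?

Dunn

Compute prior × likelihood for every hypothesis:
  Dunn: 0.11 × 0.0675 × 0.24 = 0.001782
  Cato: 0.23 × 0.195 × 0.008 = 0.0003588
  Eyre: 0.52 × 0.005 × 0.23 = 0.000598
  Frost: 0.14 × 0.07 × 0.072 = 0.0007056
Normalizing constant = 0.0034444.
Largest term belongs to Dunn, so Dunn is most probable.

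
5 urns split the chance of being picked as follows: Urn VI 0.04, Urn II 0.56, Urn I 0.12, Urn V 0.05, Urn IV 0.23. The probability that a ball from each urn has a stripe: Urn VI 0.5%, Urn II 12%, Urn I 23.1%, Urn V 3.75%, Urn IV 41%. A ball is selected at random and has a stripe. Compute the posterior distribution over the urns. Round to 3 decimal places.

Compute prior × likelihood for every hypothesis:
  Urn VI: 0.04 × 0.005 = 0.0002
  Urn II: 0.56 × 0.12 = 0.0672
  Urn I: 0.12 × 0.231 = 0.02772
  Urn V: 0.05 × 0.0375 = 0.001875
  Urn IV: 0.23 × 0.41 = 0.0943
Total = 0.191295.
P(Urn VI | striped) = 0.0002/0.191295 ≈ 0.001
P(Urn II | striped) = 0.0672/0.191295 ≈ 0.351
P(Urn I | striped) = 0.02772/0.191295 ≈ 0.145
P(Urn V | striped) = 0.001875/0.191295 ≈ 0.010
P(Urn IV | striped) = 0.0943/0.191295 ≈ 0.493
(Check: 0.001+0.351+0.145+0.010+0.493 = 1.000.)

Urn VI 0.001, Urn II 0.351, Urn I 0.145, Urn V 0.010, Urn IV 0.493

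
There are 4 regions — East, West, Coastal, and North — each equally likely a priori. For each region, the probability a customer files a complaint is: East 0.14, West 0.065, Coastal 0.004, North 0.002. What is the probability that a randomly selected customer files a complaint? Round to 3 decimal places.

0.053

With a uniform prior (1/4 each), posterior ∝ likelihood:
  East: 0.14
  West: 0.065
  Coastal: 0.004
  North: 0.002
P(complaint) = (1/4) × (0.14 + 0.065 + 0.004 + 0.002) = 0.211/4 ≈ 0.053.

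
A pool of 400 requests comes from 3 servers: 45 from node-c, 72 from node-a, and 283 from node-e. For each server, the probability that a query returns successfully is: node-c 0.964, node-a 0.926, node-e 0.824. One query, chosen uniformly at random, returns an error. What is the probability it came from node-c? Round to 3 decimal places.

0.029

Taking complements, P(error | each) = node-c 0.036, node-a 0.074, node-e 0.176.
By Bayes' rule, posterior ∝ prior × likelihood:
  node-c: 0.1125 × 0.036 = 0.00405
  node-a: 0.18 × 0.074 = 0.01332
  node-e: 0.7075 × 0.176 = 0.12452
Total = 0.14189.
P(node-c | evidence) = 0.00405 / 0.14189 ≈ 0.029.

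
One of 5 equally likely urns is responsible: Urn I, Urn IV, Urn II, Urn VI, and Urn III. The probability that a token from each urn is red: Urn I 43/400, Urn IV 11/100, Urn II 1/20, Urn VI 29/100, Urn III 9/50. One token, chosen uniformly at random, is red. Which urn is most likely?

With a uniform prior (1/5 each), posterior ∝ likelihood:
  Urn I: 0.1075
  Urn IV: 0.11
  Urn II: 0.05
  Urn VI: 0.29
  Urn III: 0.18
Sum = 0.7375.
Largest term belongs to Urn VI, so Urn VI is most probable.

Urn VI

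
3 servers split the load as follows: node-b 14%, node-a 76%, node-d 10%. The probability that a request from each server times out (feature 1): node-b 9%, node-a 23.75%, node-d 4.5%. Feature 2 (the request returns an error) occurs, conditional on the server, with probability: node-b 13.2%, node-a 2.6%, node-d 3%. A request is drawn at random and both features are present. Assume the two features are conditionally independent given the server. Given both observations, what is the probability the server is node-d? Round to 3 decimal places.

Prior × likelihood for each hypothesis:
  node-b: 0.14 × 0.09 × 0.132 = 0.0016632
  node-a: 0.76 × 0.2375 × 0.026 = 0.004693
  node-d: 0.1 × 0.045 × 0.03 = 0.000135
Sum = 0.0064912.
P(node-d | evidence) = 0.000135 / 0.0064912 ≈ 0.021.

0.021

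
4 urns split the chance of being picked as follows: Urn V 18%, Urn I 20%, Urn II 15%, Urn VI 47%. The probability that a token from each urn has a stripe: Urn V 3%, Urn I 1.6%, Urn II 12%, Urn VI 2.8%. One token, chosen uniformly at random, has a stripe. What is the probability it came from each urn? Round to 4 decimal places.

Urn V 0.1358, Urn I 0.0805, Urn II 0.4527, Urn VI 0.3310

Prior × likelihood for each hypothesis:
  Urn V: 0.18 × 0.03 = 0.0054
  Urn I: 0.2 × 0.016 = 0.0032
  Urn II: 0.15 × 0.12 = 0.018
  Urn VI: 0.47 × 0.028 = 0.01316
Total = 0.03976.
P(Urn V | striped) = 0.0054/0.03976 ≈ 0.1358
P(Urn I | striped) = 0.0032/0.03976 ≈ 0.0805
P(Urn II | striped) = 0.018/0.03976 ≈ 0.4527
P(Urn VI | striped) = 0.01316/0.03976 ≈ 0.3310
(Check: 0.1358+0.0805+0.4527+0.3310 = 1.0000.)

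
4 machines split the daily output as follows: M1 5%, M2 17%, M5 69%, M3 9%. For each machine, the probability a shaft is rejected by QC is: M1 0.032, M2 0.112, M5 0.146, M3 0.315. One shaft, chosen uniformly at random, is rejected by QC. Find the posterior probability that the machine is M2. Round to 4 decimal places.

0.1272

By Bayes' rule, posterior ∝ prior × likelihood:
  M1: 0.05 × 0.032 = 0.0016
  M2: 0.17 × 0.112 = 0.01904
  M5: 0.69 × 0.146 = 0.10074
  M3: 0.09 × 0.315 = 0.02835
Normalizing constant = 0.14973.
P(M2 | evidence) = 0.01904 / 0.14973 ≈ 0.1272.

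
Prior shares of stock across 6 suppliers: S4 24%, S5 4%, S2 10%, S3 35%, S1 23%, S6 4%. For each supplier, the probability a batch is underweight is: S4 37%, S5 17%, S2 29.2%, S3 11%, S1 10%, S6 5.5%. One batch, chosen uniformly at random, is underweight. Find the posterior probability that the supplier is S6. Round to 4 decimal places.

0.0117

Compute prior × likelihood for every hypothesis:
  S4: 0.24 × 0.37 = 0.0888
  S5: 0.04 × 0.17 = 0.0068
  S2: 0.1 × 0.292 = 0.0292
  S3: 0.35 × 0.11 = 0.0385
  S1: 0.23 × 0.1 = 0.023
  S6: 0.04 × 0.055 = 0.0022
Total = 0.1885.
P(S6 | evidence) = 0.0022 / 0.1885 ≈ 0.0117.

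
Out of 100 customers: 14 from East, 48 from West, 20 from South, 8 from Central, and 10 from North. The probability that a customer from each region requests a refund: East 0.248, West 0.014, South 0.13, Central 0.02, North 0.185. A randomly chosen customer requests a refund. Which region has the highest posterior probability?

East

Prior × likelihood for each hypothesis:
  East: 0.14 × 0.248 = 0.03472
  West: 0.48 × 0.014 = 0.00672
  South: 0.2 × 0.13 = 0.026
  Central: 0.08 × 0.02 = 0.0016
  North: 0.1 × 0.185 = 0.0185
Total = 0.08754.
Largest term belongs to East, so East is most probable.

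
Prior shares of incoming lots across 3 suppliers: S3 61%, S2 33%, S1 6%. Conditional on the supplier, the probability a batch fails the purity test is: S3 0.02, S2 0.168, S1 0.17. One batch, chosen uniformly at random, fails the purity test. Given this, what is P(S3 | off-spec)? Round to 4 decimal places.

Compute prior × likelihood for every hypothesis:
  S3: 0.61 × 0.02 = 0.0122
  S2: 0.33 × 0.168 = 0.05544
  S1: 0.06 × 0.17 = 0.0102
Sum = 0.07784.
P(S3 | evidence) = 0.0122 / 0.07784 ≈ 0.1567.

0.1567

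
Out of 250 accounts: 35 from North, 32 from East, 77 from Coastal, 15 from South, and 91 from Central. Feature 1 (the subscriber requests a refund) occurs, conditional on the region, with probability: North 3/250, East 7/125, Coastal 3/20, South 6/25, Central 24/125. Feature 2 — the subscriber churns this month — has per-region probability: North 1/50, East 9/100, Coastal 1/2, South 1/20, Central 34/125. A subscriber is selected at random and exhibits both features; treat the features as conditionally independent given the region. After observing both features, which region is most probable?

Unnormalized posteriors (prior × likelihood):
  North: 0.14 × 0.012 × 0.02 = 0.0000336
  East: 0.128 × 0.056 × 0.09 = 0.00064512
  Coastal: 0.308 × 0.15 × 0.5 = 0.0231
  South: 0.06 × 0.24 × 0.05 = 0.00072
  Central: 0.364 × 0.192 × 0.272 = 0.019009536
Sum = 0.043508256.
Largest term belongs to Coastal, so Coastal is most probable.

Coastal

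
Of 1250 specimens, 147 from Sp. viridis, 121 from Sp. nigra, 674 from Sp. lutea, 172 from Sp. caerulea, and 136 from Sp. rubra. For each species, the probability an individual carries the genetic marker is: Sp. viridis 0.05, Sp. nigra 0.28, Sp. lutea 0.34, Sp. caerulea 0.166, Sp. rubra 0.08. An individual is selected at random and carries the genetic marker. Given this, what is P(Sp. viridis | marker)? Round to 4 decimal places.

Compute prior × likelihood for every hypothesis:
  Sp. viridis: 0.1176 × 0.05 = 0.00588
  Sp. nigra: 0.0968 × 0.28 = 0.027104
  Sp. lutea: 0.5392 × 0.34 = 0.183328
  Sp. caerulea: 0.1376 × 0.166 = 0.0228416
  Sp. rubra: 0.1088 × 0.08 = 0.008704
Sum = 0.2478576.
P(Sp. viridis | evidence) = 0.00588 / 0.2478576 ≈ 0.0237.

0.0237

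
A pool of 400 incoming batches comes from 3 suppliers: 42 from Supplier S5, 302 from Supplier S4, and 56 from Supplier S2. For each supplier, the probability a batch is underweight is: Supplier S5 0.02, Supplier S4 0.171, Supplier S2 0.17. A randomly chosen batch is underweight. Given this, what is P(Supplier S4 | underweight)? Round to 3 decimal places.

0.833

Compute prior × likelihood for every hypothesis:
  Supplier S5: 0.105 × 0.02 = 0.0021
  Supplier S4: 0.755 × 0.171 = 0.129105
  Supplier S2: 0.14 × 0.17 = 0.0238
Normalizing constant = 0.155005.
P(Supplier S4 | evidence) = 0.129105 / 0.155005 ≈ 0.833.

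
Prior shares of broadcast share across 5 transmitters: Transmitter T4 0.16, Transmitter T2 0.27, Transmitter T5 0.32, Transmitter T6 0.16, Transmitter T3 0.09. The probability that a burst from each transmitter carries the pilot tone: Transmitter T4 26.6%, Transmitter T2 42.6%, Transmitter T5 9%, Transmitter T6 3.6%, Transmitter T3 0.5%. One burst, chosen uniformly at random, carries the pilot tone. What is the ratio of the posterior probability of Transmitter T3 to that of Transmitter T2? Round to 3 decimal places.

0.004

By Bayes' rule, posterior ∝ prior × likelihood:
  Transmitter T4: 0.16 × 0.266 = 0.04256
  Transmitter T2: 0.27 × 0.426 = 0.11502
  Transmitter T5: 0.32 × 0.09 = 0.0288
  Transmitter T6: 0.16 × 0.036 = 0.00576
  Transmitter T3: 0.09 × 0.005 = 0.00045
Total = 0.19259.
The ratio is 0.00045 / 0.11502 (the normalizer cancels) = 0.004.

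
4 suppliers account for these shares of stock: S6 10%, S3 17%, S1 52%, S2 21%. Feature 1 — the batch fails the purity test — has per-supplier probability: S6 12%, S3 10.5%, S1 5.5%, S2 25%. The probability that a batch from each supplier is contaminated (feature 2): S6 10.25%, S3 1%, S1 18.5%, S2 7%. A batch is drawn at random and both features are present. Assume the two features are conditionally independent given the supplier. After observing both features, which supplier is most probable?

S1

By Bayes' rule, posterior ∝ prior × likelihood:
  S6: 0.1 × 0.12 × 0.1025 = 0.00123
  S3: 0.17 × 0.105 × 0.01 = 0.0001785
  S1: 0.52 × 0.055 × 0.185 = 0.005291
  S2: 0.21 × 0.25 × 0.07 = 0.003675
Total = 0.0103745.
Largest term belongs to S1, so S1 is most probable.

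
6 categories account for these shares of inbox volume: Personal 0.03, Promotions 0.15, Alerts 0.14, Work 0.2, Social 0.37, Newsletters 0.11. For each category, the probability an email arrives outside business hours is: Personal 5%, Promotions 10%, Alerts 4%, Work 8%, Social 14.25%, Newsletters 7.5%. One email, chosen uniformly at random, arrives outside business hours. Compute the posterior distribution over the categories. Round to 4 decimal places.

Personal 0.0151, Promotions 0.1514, Alerts 0.0565, Work 0.1615, Social 0.5322, Newsletters 0.0833

Prior × likelihood for each hypothesis:
  Personal: 0.03 × 0.05 = 0.0015
  Promotions: 0.15 × 0.1 = 0.015
  Alerts: 0.14 × 0.04 = 0.0056
  Work: 0.2 × 0.08 = 0.016
  Social: 0.37 × 0.1425 = 0.052725
  Newsletters: 0.11 × 0.075 = 0.00825
Total = 0.099075.
P(Personal | off-hours) = 0.0015/0.099075 ≈ 0.0151
P(Promotions | off-hours) = 0.015/0.099075 ≈ 0.1514
P(Alerts | off-hours) = 0.0056/0.099075 ≈ 0.0565
P(Work | off-hours) = 0.016/0.099075 ≈ 0.1615
P(Social | off-hours) = 0.052725/0.099075 ≈ 0.5322
P(Newsletters | off-hours) = 0.00825/0.099075 ≈ 0.0833
(Check: 0.0151+0.1514+0.0565+0.1615+0.5322+0.0833 = 1.0000.)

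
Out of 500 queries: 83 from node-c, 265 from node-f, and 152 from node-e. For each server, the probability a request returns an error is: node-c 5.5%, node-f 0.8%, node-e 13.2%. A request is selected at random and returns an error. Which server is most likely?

Compute prior × likelihood for every hypothesis:
  node-c: 0.166 × 0.055 = 0.00913
  node-f: 0.53 × 0.008 = 0.00424
  node-e: 0.304 × 0.132 = 0.040128
Normalizing constant = 0.053498.
Largest term belongs to node-e, so node-e is most probable.

node-e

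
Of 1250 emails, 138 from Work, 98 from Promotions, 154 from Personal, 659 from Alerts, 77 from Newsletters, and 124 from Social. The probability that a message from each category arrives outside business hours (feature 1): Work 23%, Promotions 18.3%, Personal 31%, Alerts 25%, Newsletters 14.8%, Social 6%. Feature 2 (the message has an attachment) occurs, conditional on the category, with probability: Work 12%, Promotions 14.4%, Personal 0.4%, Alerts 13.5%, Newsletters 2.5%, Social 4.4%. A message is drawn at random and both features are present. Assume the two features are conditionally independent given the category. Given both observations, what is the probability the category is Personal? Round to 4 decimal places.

Unnormalized posteriors (prior × likelihood):
  Work: 0.1104 × 0.23 × 0.12 = 0.00304704
  Promotions: 0.0784 × 0.183 × 0.144 = 0.0020659968
  Personal: 0.1232 × 0.31 × 0.004 = 0.000152768
  Alerts: 0.5272 × 0.25 × 0.135 = 0.017793
  Newsletters: 0.0616 × 0.148 × 0.025 = 0.00022792
  Social: 0.0992 × 0.06 × 0.044 = 0.000261888
Normalizing constant = 0.0235486128.
P(Personal | evidence) = 0.000152768 / 0.0235486128 ≈ 0.0065.

0.0065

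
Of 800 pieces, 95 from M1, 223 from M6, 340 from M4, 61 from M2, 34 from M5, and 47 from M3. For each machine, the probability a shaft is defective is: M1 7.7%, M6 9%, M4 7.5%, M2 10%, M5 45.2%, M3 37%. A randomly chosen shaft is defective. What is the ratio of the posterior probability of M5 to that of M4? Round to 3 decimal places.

0.603

Unnormalized posteriors (prior × likelihood):
  M1: 0.11875 × 0.077 = 0.00914375
  M6: 0.27875 × 0.09 = 0.0250875
  M4: 0.425 × 0.075 = 0.031875
  M2: 0.07625 × 0.1 = 0.007625
  M5: 0.0425 × 0.452 = 0.01921
  M3: 0.05875 × 0.37 = 0.0217375
Total = 0.11467875.
The ratio is 0.01921 / 0.031875 (the normalizer cancels) = 0.603.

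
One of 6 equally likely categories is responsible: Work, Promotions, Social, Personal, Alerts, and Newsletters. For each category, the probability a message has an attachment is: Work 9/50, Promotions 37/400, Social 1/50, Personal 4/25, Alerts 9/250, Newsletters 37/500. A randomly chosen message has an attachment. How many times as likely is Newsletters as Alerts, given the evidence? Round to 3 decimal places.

With a uniform prior (1/6 each), posterior ∝ likelihood:
  Work: 0.18
  Promotions: 0.0925
  Social: 0.02
  Personal: 0.16
  Alerts: 0.036
  Newsletters: 0.074
Total = 0.5625.
The ratio is 0.074 / 0.036 (the normalizer cancels) = 2.056.

2.056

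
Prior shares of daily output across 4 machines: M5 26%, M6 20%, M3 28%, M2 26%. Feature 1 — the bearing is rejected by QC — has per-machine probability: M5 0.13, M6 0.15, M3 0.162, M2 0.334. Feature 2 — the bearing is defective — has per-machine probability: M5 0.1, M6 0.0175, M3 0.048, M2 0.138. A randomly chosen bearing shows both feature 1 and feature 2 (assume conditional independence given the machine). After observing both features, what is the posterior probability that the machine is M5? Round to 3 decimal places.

Compute prior × likelihood for every hypothesis:
  M5: 0.26 × 0.13 × 0.1 = 0.00338
  M6: 0.2 × 0.15 × 0.0175 = 0.000525
  M3: 0.28 × 0.162 × 0.048 = 0.00217728
  M2: 0.26 × 0.334 × 0.138 = 0.01198392
Total = 0.0180662.
P(M5 | evidence) = 0.00338 / 0.0180662 ≈ 0.187.

0.187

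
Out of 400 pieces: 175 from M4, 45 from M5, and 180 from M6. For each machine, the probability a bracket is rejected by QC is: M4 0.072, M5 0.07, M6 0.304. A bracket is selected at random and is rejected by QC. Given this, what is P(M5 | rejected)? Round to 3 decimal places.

0.045

Compute prior × likelihood for every hypothesis:
  M4: 0.4375 × 0.072 = 0.0315
  M5: 0.1125 × 0.07 = 0.007875
  M6: 0.45 × 0.304 = 0.1368
Sum = 0.176175.
P(M5 | evidence) = 0.007875 / 0.176175 ≈ 0.045.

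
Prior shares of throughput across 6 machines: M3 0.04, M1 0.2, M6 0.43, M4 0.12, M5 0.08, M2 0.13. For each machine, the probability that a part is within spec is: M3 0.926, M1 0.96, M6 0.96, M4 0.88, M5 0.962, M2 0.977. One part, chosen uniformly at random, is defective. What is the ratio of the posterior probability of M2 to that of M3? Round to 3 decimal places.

Taking complements, P(defective | each) = M3 0.074, M1 0.04, M6 0.04, M4 0.12, M5 0.038, M2 0.023.
Prior × likelihood for each hypothesis:
  M3: 0.04 × 0.074 = 0.00296
  M1: 0.2 × 0.04 = 0.008
  M6: 0.43 × 0.04 = 0.0172
  M4: 0.12 × 0.12 = 0.0144
  M5: 0.08 × 0.038 = 0.00304
  M2: 0.13 × 0.023 = 0.00299
Total = 0.04859.
The ratio is 0.00299 / 0.00296 (the normalizer cancels) = 1.010.

1.010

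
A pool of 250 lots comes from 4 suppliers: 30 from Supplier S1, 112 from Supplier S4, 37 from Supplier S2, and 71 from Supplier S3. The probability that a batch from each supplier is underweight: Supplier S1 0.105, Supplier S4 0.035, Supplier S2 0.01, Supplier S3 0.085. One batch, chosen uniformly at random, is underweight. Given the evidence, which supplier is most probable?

By Bayes' rule, posterior ∝ prior × likelihood:
  Supplier S1: 0.12 × 0.105 = 0.0126
  Supplier S4: 0.448 × 0.035 = 0.01568
  Supplier S2: 0.148 × 0.01 = 0.00148
  Supplier S3: 0.284 × 0.085 = 0.02414
Normalizing constant = 0.0539.
Largest term belongs to Supplier S3, so Supplier S3 is most probable.

Supplier S3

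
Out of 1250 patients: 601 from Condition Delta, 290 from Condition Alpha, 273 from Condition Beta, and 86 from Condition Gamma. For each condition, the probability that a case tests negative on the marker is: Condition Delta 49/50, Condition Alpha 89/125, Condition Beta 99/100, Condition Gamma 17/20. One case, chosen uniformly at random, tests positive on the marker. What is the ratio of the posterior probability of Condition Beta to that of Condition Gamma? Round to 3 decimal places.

Taking complements, P(marker-positive | each) = Condition Delta 0.02, Condition Alpha 0.288, Condition Beta 0.01, Condition Gamma 0.15.
Compute prior × likelihood for every hypothesis:
  Condition Delta: 0.4808 × 0.02 = 0.009616
  Condition Alpha: 0.232 × 0.288 = 0.066816
  Condition Beta: 0.2184 × 0.01 = 0.002184
  Condition Gamma: 0.0688 × 0.15 = 0.01032
Sum = 0.088936.
The ratio is 0.002184 / 0.01032 (the normalizer cancels) = 0.212.

0.212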